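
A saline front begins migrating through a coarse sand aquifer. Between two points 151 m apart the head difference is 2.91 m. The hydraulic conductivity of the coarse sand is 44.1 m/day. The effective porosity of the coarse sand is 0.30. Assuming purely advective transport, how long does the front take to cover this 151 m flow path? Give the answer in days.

Hydraulic gradient i = Δh / L = 2.91 / 151 = 0.01927.
Darcy flux q = K · i = 44.10 × 0.01927 = 0.8499 m/day.
Seepage velocity v = q / n_e = 0.8499 / 0.30 = 2.833 m/day.
Travel time t = L / v = 151 / 2.833 = 53.30 days.

53.3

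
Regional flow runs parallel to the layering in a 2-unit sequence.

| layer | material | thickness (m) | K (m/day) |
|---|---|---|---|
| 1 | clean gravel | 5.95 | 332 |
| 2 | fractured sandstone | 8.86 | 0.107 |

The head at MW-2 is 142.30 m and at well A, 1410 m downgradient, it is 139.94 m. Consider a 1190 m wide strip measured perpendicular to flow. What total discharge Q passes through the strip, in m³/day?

3940

Flow is parallel to layering, so each bed carries its own Darcy discharge and the transmissivities add.
Σ(K_i·b_i) = 332×5.95 + 0.107×8.86 = 1976 m²/day.
Hydraulic gradient i = (142.30 − 139.94) / 1410 = 2.36 / 1410 = 0.001674.
Q = Σ(K_i·b_i) · W · i = 1976 × 1190 × 0.001674 = 3936 m³/day.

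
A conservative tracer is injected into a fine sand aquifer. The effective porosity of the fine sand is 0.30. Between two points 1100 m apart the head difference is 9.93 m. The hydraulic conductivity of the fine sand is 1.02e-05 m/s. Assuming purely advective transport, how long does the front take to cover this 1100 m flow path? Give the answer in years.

114

Convert K: 1.02e-05 m/s × 86400 = 0.8813 m/day.
Hydraulic gradient i = Δh / L = 9.93 / 1100 = 0.009027.
Darcy flux q = K · i = 0.8813 × 0.009027 = 0.007956 m/day.
Seepage velocity v = q / n_e = 0.007956 / 0.30 = 0.02652 m/day.
Travel time t = L / v = 1100 / 0.02652 = 41480 days = 113.6 years.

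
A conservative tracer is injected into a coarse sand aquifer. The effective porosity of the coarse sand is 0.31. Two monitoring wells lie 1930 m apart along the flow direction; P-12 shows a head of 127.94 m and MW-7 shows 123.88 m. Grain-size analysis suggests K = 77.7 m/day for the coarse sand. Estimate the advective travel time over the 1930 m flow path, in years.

Hydraulic gradient i = (127.94 − 123.88) / 1930 = 4.06 / 1930 = 0.002104.
Darcy flux q = K · i = 77.70 × 0.002104 = 0.1635 m/day.
Seepage velocity v = q / n_e = 0.1635 / 0.31 = 0.5273 m/day.
Travel time t = L / v = 1930 / 0.5273 = 3660 days = 10.02 years.

10.0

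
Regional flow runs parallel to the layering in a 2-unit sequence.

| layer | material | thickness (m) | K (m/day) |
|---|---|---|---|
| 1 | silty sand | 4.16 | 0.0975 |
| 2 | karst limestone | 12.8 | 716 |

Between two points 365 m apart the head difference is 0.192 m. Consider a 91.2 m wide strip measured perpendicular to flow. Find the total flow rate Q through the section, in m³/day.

440

Flow is parallel to layering, so each bed carries its own Darcy discharge and the transmissivities add.
Σ(K_i·b_i) = 0.0975×4.16 + 716×12.8 = 9165 m²/day.
Hydraulic gradient i = Δh / L = 0.192 / 365 = 0.0005260.
Q = Σ(K_i·b_i) · W · i = 9165 × 91.2 × 0.0005260 = 439.7 m³/day.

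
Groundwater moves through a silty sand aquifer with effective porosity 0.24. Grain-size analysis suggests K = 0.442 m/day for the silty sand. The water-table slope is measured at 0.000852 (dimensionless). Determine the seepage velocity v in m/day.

Hydraulic gradient i = 0.000852.
Darcy flux q = K · i = 0.4420 × 0.0008520 = 0.0003766 m/day.
Seepage velocity v = q / n_e = 0.0003766 / 0.24 = 0.001569 m/day.

0.00157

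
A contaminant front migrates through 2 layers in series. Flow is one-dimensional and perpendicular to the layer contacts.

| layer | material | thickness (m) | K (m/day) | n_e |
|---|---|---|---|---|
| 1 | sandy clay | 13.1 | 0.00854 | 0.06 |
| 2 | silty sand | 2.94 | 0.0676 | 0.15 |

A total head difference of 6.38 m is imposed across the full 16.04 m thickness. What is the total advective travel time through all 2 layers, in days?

303

With flow normal to the layers, continuity requires the same specific discharge q through every layer.
Σ(b_i/K_i) = 13.1/0.00854 + 2.94/0.0676 = 1577 d.
q = Δh / Σ(b_i/K_i) = 6.38 / 1577 = 0.004045 m/day.
In each layer the seepage velocity is v_i = q/n_i, so the layer transit time is t_i = b_i·n_i / q:
  layer 1 (sandy clay): t_1 = 13.1 × 0.06 / 0.004045 = 194.3 d
  layer 2 (silty sand): t_2 = 2.94 × 0.15 / 0.004045 = 109.0 d
Total t = Σ t_i = 303.4 days.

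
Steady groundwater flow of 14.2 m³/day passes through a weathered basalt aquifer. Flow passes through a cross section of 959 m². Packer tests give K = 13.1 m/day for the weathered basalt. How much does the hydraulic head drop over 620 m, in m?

0.701

From Q = K·A·i, i = Q / (K·A) = 14.2 / (13.10 × 959.0) = 0.001130.
Head loss Δh = i · L = 0.001130 × 620 = 0.7008 m.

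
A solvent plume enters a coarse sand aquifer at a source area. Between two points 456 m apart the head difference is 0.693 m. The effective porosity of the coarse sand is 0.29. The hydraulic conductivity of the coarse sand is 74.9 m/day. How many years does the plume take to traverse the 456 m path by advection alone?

3.18

Hydraulic gradient i = Δh / L = 0.693 / 456 = 0.001520.
Darcy flux q = K · i = 74.90 × 0.001520 = 0.1138 m/day.
Seepage velocity v = q / n_e = 0.1138 / 0.29 = 0.3925 m/day.
Travel time t = L / v = 456 / 0.3925 = 1162 days = 3.181 years.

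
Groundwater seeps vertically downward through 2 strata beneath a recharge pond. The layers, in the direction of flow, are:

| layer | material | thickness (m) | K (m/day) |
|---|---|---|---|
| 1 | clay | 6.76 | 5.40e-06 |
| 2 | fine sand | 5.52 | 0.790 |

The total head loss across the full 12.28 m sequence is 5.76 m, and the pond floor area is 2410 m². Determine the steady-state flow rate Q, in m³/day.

0.0111

Flow is perpendicular to layering, so the layers act in series and the equivalent K is the thickness-weighted harmonic mean.
Total thickness L = 6.76 + 5.52 = 12.28 m.
Σ(b_i/K_i) = 6.76/5.40e-06 + 5.52/0.790 = 1.252e+06 d.
K_eq = L / Σ(b_i/K_i) = 12.28 / 1.252e+06 = 9.809e-06 m/day.
Q = K_eq · A · (Δh/L) = 9.809e-06 × 2410 × (5.76/12.28) = 0.01109 m³/day.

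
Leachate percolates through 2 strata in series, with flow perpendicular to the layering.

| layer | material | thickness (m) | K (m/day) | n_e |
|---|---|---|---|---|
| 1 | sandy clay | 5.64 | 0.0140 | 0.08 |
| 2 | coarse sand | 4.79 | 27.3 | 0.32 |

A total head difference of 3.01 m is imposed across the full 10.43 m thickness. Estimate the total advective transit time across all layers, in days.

266

With flow normal to the layers, continuity requires the same specific discharge q through every layer.
Σ(b_i/K_i) = 5.64/0.0140 + 4.79/27.3 = 403.0 d.
q = Δh / Σ(b_i/K_i) = 3.01 / 403.0 = 0.007468 m/day.
In each layer the seepage velocity is v_i = q/n_i, so the layer transit time is t_i = b_i·n_i / q:
  layer 1 (sandy clay): t_1 = 5.64 × 0.08 / 0.007468 = 60.41 d
  layer 2 (coarse sand): t_2 = 4.79 × 0.32 / 0.007468 = 205.2 d
Total t = Σ t_i = 265.7 days.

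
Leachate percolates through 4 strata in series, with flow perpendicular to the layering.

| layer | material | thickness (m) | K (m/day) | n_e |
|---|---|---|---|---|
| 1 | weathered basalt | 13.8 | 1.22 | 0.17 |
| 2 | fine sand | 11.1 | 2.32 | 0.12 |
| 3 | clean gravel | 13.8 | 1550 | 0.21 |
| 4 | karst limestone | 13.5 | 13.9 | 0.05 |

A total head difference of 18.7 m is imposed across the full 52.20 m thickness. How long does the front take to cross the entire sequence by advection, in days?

6.62

With flow normal to the layers, continuity requires the same specific discharge q through every layer.
Σ(b_i/K_i) = 13.8/1.22 + 11.1/2.32 + 13.8/1550 + 13.5/13.9 = 17.08 d.
q = Δh / Σ(b_i/K_i) = 18.7 / 17.08 = 1.095 m/day.
In each layer the seepage velocity is v_i = q/n_i, so the layer transit time is t_i = b_i·n_i / q:
  layer 1 (weathered basalt): t_1 = 13.8 × 0.17 / 1.095 = 2.142 d
  layer 2 (fine sand): t_2 = 11.1 × 0.12 / 1.095 = 1.216 d
  layer 3 (clean gravel): t_3 = 13.8 × 0.21 / 1.095 = 2.646 d
  layer 4 (karst limestone): t_4 = 13.5 × 0.05 / 1.095 = 0.6164 d
Total t = Σ t_i = 6.621 days.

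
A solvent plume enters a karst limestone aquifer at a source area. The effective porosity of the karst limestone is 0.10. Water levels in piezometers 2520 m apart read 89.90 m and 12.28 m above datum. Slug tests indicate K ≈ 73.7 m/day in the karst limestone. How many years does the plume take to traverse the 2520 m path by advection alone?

Hydraulic gradient i = (89.90 − 12.28) / 2520 = 77.62 / 2520 = 0.03080.
Darcy flux q = K · i = 73.70 × 0.03080 = 2.270 m/day.
Seepage velocity v = q / n_e = 2.270 / 0.10 = 22.70 m/day.
Travel time t = L / v = 2520 / 22.70 = 111.0 days = 0.3039 years.

0.304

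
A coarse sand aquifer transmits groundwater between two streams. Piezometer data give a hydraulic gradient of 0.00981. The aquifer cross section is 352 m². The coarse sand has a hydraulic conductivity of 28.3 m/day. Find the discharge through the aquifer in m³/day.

Hydraulic gradient i = 0.00981.
Darcy's law: Q = K · A · i = 28.30 × 352.0 × 0.009810 = 97.72 m³/day.

97.7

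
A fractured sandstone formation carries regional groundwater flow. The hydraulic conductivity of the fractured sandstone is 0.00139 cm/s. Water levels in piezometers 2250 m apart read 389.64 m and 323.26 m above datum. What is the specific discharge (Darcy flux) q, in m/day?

Convert K: 0.00139 cm/s × 864 = 1.201 m/day.
Hydraulic gradient i = (389.64 − 323.26) / 2250 = 66.38 / 2250 = 0.02950.
Specific discharge q = K · i = 1.201 × 0.02950 = 0.03543 m/day.

0.0354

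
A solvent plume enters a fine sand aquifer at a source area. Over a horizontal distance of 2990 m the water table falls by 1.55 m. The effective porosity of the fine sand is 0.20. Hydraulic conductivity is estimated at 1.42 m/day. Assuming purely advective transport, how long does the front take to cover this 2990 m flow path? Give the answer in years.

2220

Hydraulic gradient i = Δh / L = 1.55 / 2990 = 0.0005184.
Darcy flux q = K · i = 1.420 × 0.0005184 = 0.0007361 m/day.
Seepage velocity v = q / n_e = 0.0007361 / 0.20 = 0.003681 m/day.
Travel time t = L / v = 2990 / 0.003681 = 8.124e+05 days = 2224 years.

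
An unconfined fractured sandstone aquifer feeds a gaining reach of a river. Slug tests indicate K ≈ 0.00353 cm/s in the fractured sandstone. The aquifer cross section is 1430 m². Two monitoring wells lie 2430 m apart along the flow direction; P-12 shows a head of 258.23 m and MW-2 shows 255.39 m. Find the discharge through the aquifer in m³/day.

5.10

Convert K: 0.00353 cm/s × 864 = 3.050 m/day.
Hydraulic gradient i = (258.23 − 255.39) / 2430 = 2.84 / 2430 = 0.001169.
Darcy's law: Q = K · A · i = 3.050 × 1430 × 0.001169 = 5.097 m³/day.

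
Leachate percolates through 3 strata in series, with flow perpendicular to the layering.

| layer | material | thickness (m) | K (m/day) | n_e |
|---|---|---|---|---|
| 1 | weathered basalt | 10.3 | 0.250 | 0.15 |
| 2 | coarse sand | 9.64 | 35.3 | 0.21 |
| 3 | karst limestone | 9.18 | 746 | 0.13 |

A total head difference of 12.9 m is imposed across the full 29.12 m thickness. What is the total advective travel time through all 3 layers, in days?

15.3

With flow normal to the layers, continuity requires the same specific discharge q through every layer.
Σ(b_i/K_i) = 10.3/0.250 + 9.64/35.3 + 9.18/746 = 41.49 d.
q = Δh / Σ(b_i/K_i) = 12.9 / 41.49 = 0.3110 m/day.
In each layer the seepage velocity is v_i = q/n_i, so the layer transit time is t_i = b_i·n_i / q:
  layer 1 (weathered basalt): t_1 = 10.3 × 0.15 / 0.3110 = 4.969 d
  layer 2 (coarse sand): t_2 = 9.64 × 0.21 / 0.3110 = 6.510 d
  layer 3 (karst limestone): t_3 = 9.18 × 0.13 / 0.3110 = 3.838 d
Total t = Σ t_i = 15.32 days.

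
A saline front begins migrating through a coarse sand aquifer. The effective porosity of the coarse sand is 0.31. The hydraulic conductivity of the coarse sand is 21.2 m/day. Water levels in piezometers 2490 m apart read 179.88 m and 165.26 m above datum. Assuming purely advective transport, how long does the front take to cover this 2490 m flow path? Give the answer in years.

Hydraulic gradient i = (179.88 − 165.26) / 2490 = 14.62 / 2490 = 0.005871.
Darcy flux q = K · i = 21.20 × 0.005871 = 0.1245 m/day.
Seepage velocity v = q / n_e = 0.1245 / 0.31 = 0.4015 m/day.
Travel time t = L / v = 2490 / 0.4015 = 6201 days = 16.98 years.

17.0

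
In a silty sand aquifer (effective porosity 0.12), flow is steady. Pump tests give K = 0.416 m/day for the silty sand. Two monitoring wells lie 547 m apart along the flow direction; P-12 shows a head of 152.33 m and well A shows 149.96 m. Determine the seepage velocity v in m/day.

0.0150

Hydraulic gradient i = (152.33 − 149.96) / 547 = 2.37 / 547 = 0.004333.
Darcy flux q = K · i = 0.4160 × 0.004333 = 0.001802 m/day.
Seepage velocity v = q / n_e = 0.001802 / 0.12 = 0.01502 m/day.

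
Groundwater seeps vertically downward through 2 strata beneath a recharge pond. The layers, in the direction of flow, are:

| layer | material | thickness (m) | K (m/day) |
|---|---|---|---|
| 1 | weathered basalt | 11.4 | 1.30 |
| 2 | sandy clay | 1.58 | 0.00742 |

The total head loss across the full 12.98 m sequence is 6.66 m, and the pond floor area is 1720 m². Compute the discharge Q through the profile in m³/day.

51.7

Flow is perpendicular to layering, so the layers act in series and the equivalent K is the thickness-weighted harmonic mean.
Total thickness L = 11.4 + 1.58 = 12.98 m.
Σ(b_i/K_i) = 11.4/1.30 + 1.58/0.00742 = 221.7 d.
K_eq = L / Σ(b_i/K_i) = 12.98 / 221.7 = 0.05855 m/day.
Q = K_eq · A · (Δh/L) = 0.05855 × 1720 × (6.66/12.98) = 51.67 m³/day.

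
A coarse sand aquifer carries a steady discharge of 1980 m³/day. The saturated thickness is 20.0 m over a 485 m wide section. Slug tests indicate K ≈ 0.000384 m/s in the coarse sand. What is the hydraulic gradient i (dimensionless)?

Convert K: 0.000384 m/s × 86400 = 33.18 m/day.
Cross-sectional area A = 485 × 20.0 = 9700 m².
From Q = K·A·i, i = Q / (K·A) = 1980 / (33.18 × 9700) = 0.006152.

0.00615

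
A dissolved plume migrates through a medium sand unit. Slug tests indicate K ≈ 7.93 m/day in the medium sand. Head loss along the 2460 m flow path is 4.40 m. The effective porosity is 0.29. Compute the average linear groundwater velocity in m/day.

Hydraulic gradient i = Δh / L = 4.40 / 2460 = 0.001789.
Darcy flux q = K · i = 7.930 × 0.001789 = 0.01418 m/day.
Seepage velocity v = q / n_e = 0.01418 / 0.29 = 0.04891 m/day.

0.0489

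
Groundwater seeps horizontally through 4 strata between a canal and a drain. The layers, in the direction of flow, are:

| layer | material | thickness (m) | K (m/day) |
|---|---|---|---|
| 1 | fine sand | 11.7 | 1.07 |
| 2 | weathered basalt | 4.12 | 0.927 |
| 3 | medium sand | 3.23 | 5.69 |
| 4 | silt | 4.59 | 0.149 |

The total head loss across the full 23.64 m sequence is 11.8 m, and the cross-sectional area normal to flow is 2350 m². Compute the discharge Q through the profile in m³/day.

Flow is perpendicular to layering, so the layers act in series and the equivalent K is the thickness-weighted harmonic mean.
Total thickness L = 11.7 + 4.12 + 3.23 + 4.59 = 23.64 m.
Σ(b_i/K_i) = 11.7/1.07 + 4.12/0.927 + 3.23/5.69 + 4.59/0.149 = 46.75 d.
K_eq = L / Σ(b_i/K_i) = 23.64 / 46.75 = 0.5056 m/day.
Q = K_eq · A · (Δh/L) = 0.5056 × 2350 × (11.8/23.64) = 593.1 m³/day.

593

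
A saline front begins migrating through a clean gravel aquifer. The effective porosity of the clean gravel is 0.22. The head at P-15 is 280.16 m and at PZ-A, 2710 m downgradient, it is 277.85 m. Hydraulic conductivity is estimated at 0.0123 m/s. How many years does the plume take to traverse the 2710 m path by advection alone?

1.80

Convert K: 0.0123 m/s × 86400 = 1063 m/day.
Hydraulic gradient i = (280.16 − 277.85) / 2710 = 2.31 / 2710 = 0.0008524.
Darcy flux q = K · i = 1063 × 0.0008524 = 0.9059 m/day.
Seepage velocity v = q / n_e = 0.9059 / 0.22 = 4.118 m/day.
Travel time t = L / v = 2710 / 4.118 = 658.2 days = 1.802 years.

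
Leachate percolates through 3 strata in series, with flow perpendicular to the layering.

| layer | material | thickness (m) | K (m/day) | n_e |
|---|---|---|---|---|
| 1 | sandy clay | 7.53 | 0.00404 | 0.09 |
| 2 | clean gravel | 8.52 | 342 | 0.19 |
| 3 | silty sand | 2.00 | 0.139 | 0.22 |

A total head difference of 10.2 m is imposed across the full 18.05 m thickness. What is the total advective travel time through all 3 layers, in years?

With flow normal to the layers, continuity requires the same specific discharge q through every layer.
Σ(b_i/K_i) = 7.53/0.00404 + 8.52/342 + 2.00/0.139 = 1878 d.
q = Δh / Σ(b_i/K_i) = 10.2 / 1878 = 0.005431 m/day.
In each layer the seepage velocity is v_i = q/n_i, so the layer transit time is t_i = b_i·n_i / q:
  layer 1 (sandy clay): t_1 = 7.53 × 0.09 / 0.005431 = 124.8 d
  layer 2 (clean gravel): t_2 = 8.52 × 0.19 / 0.005431 = 298.1 d
  layer 3 (silty sand): t_3 = 2.00 × 0.22 / 0.005431 = 81.02 d
Total t = Σ t_i = 503.9 days = 1.380 years.

1.38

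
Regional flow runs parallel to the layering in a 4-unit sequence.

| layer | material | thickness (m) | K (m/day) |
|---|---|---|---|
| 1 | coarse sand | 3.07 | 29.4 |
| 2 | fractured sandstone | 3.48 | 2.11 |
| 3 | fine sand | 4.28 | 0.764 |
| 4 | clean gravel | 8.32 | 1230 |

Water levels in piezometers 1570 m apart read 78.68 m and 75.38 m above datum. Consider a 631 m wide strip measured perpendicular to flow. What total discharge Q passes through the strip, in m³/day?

13700

Flow is parallel to layering, so each bed carries its own Darcy discharge and the transmissivities add.
Σ(K_i·b_i) = 29.4×3.07 + 2.11×3.48 + 0.764×4.28 + 1230×8.32 = 10334 m²/day.
Hydraulic gradient i = (78.68 − 75.38) / 1570 = 3.3 / 1570 = 0.002102.
Q = Σ(K_i·b_i) · W · i = 10334 × 631 × 0.002102 = 13707 m³/day.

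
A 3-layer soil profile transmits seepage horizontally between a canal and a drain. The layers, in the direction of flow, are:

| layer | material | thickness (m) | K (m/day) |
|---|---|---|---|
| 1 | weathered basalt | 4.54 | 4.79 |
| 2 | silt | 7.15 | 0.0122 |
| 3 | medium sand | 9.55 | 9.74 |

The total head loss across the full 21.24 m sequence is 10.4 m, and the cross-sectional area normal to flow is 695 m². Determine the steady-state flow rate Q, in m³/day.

Flow is perpendicular to layering, so the layers act in series and the equivalent K is the thickness-weighted harmonic mean.
Total thickness L = 4.54 + 7.15 + 9.55 = 21.24 m.
Σ(b_i/K_i) = 4.54/4.79 + 7.15/0.0122 + 9.55/9.74 = 588.0 d.
K_eq = L / Σ(b_i/K_i) = 21.24 / 588.0 = 0.03612 m/day.
Q = K_eq · A · (Δh/L) = 0.03612 × 695 × (10.4/21.24) = 12.29 m³/day.

12.3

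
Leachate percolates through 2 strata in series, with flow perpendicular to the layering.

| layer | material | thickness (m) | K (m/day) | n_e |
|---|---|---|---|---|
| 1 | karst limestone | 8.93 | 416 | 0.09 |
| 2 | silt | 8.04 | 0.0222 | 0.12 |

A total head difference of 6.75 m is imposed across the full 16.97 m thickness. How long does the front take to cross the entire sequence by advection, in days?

With flow normal to the layers, continuity requires the same specific discharge q through every layer.
Σ(b_i/K_i) = 8.93/416 + 8.04/0.0222 = 362.2 d.
q = Δh / Σ(b_i/K_i) = 6.75 / 362.2 = 0.01864 m/day.
In each layer the seepage velocity is v_i = q/n_i, so the layer transit time is t_i = b_i·n_i / q:
  layer 1 (karst limestone): t_1 = 8.93 × 0.09 / 0.01864 = 43.12 d
  layer 2 (silt): t_2 = 8.04 × 0.12 / 0.01864 = 51.77 d
Total t = Σ t_i = 94.89 days.

94.9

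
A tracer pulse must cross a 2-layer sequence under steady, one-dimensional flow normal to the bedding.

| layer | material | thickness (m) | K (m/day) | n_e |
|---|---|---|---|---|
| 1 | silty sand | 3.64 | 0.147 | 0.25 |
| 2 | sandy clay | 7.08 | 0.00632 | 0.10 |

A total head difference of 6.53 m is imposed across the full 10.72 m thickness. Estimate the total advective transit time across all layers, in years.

With flow normal to the layers, continuity requires the same specific discharge q through every layer.
Σ(b_i/K_i) = 3.64/0.147 + 7.08/0.00632 = 1145 d.
q = Δh / Σ(b_i/K_i) = 6.53 / 1145 = 0.005703 m/day.
In each layer the seepage velocity is v_i = q/n_i, so the layer transit time is t_i = b_i·n_i / q:
  layer 1 (silty sand): t_1 = 3.64 × 0.25 / 0.005703 = 159.6 d
  layer 2 (sandy clay): t_2 = 7.08 × 0.10 / 0.005703 = 124.1 d
Total t = Σ t_i = 283.7 days = 0.7768 years.

0.777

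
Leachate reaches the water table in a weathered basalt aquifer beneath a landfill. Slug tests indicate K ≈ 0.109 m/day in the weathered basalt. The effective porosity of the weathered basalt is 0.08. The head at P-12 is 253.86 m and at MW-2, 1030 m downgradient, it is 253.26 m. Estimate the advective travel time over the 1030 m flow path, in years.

Hydraulic gradient i = (253.86 − 253.26) / 1030 = 0.6 / 1030 = 0.0005825.
Darcy flux q = K · i = 0.1090 × 0.0005825 = 6.350e-05 m/day.
Seepage velocity v = q / n_e = 6.350e-05 / 0.08 = 0.0007937 m/day.
Travel time t = L / v = 1030 / 0.0007937 = 1.298e+06 days = 3553 years.

3550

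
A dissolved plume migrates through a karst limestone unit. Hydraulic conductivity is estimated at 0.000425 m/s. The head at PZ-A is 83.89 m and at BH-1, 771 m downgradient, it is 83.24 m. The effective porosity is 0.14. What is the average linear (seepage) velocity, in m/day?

Convert K: 0.000425 m/s × 86400 = 36.72 m/day.
Hydraulic gradient i = (83.89 − 83.24) / 771 = 0.65 / 771 = 0.0008431.
Darcy flux q = K · i = 36.72 × 0.0008431 = 0.03096 m/day.
Seepage velocity v = q / n_e = 0.03096 / 0.14 = 0.2211 m/day.

0.221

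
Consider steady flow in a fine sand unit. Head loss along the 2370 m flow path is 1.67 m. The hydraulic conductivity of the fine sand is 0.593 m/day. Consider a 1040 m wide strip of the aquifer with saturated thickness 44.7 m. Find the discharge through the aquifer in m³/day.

19.4

Cross-sectional area A = 1040 × 44.7 = 46488 m².
Hydraulic gradient i = Δh / L = 1.67 / 2370 = 0.0007046.
Darcy's law: Q = K · A · i = 0.5930 × 46488 × 0.0007046 = 19.43 m³/day.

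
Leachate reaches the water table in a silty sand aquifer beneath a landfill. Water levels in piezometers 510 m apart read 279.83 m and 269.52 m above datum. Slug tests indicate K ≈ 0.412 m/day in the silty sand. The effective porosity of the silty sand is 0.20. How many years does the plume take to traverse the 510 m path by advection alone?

Hydraulic gradient i = (279.83 − 269.52) / 510 = 10.31 / 510 = 0.02022.
Darcy flux q = K · i = 0.4120 × 0.02022 = 0.008329 m/day.
Seepage velocity v = q / n_e = 0.008329 / 0.20 = 0.04164 m/day.
Travel time t = L / v = 510 / 0.04164 = 12247 days = 33.53 years.

33.5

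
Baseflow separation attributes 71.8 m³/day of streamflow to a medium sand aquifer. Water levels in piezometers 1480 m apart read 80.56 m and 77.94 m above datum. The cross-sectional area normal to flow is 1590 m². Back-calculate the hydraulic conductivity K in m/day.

25.5

Hydraulic gradient i = (80.56 − 77.94) / 1480 = 2.62 / 1480 = 0.001770.
From Q = K·A·i, K = Q / (A·i) = 71.8 / (1590 × 0.001770) = 25.51 m/day.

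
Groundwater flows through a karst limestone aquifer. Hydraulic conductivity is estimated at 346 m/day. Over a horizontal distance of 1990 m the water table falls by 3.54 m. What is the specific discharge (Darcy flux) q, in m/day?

0.615

Hydraulic gradient i = Δh / L = 3.54 / 1990 = 0.001779.
Specific discharge q = K · i = 346.0 × 0.001779 = 0.6155 m/day.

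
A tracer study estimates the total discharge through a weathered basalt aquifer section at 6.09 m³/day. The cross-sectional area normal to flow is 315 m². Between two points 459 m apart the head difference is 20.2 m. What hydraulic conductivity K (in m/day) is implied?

0.439

Hydraulic gradient i = Δh / L = 20.2 / 459 = 0.04401.
From Q = K·A·i, K = Q / (A·i) = 6.09 / (315.0 × 0.04401) = 0.4393 m/day.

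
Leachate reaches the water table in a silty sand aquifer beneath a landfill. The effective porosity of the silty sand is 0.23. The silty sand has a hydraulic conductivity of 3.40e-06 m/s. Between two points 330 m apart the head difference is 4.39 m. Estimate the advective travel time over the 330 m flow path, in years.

Convert K: 3.40e-06 m/s × 86400 = 0.2938 m/day.
Hydraulic gradient i = Δh / L = 4.39 / 330 = 0.01330.
Darcy flux q = K · i = 0.2938 × 0.01330 = 0.003908 m/day.
Seepage velocity v = q / n_e = 0.003908 / 0.23 = 0.01699 m/day.
Travel time t = L / v = 330 / 0.01699 = 19422 days = 53.18 years.

53.2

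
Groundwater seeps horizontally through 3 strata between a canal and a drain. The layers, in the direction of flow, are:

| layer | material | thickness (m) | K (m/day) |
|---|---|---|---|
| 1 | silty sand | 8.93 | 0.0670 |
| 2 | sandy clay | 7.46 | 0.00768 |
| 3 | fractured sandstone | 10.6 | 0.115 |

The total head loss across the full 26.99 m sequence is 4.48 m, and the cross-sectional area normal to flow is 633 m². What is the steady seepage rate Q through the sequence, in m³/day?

Flow is perpendicular to layering, so the layers act in series and the equivalent K is the thickness-weighted harmonic mean.
Total thickness L = 8.93 + 7.46 + 10.6 = 26.99 m.
Σ(b_i/K_i) = 8.93/0.0670 + 7.46/0.00768 + 10.6/0.115 = 1197 d.
K_eq = L / Σ(b_i/K_i) = 26.99 / 1197 = 0.02255 m/day.
Q = K_eq · A · (Δh/L) = 0.02255 × 633 × (4.48/26.99) = 2.369 m³/day.

2.37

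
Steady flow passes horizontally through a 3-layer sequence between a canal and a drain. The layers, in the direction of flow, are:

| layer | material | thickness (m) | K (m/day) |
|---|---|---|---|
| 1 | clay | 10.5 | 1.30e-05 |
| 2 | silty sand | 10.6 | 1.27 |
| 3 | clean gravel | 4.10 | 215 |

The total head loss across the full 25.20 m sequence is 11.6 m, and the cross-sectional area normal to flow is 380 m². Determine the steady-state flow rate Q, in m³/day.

0.00546

Flow is perpendicular to layering, so the layers act in series and the equivalent K is the thickness-weighted harmonic mean.
Total thickness L = 10.5 + 10.6 + 4.10 = 25.20 m.
Σ(b_i/K_i) = 10.5/1.30e-05 + 10.6/1.27 + 4.10/215 = 8.077e+05 d.
K_eq = L / Σ(b_i/K_i) = 25.20 / 8.077e+05 = 3.120e-05 m/day.
Q = K_eq · A · (Δh/L) = 3.120e-05 × 380 × (11.6/25.20) = 0.005457 m³/day.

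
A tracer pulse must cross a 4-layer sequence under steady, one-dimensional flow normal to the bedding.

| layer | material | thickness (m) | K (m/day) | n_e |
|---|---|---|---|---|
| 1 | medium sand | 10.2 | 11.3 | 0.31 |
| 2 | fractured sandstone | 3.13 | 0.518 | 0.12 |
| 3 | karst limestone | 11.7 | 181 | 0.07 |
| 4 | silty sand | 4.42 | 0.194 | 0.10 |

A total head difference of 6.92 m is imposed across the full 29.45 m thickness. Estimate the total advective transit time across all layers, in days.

With flow normal to the layers, continuity requires the same specific discharge q through every layer.
Σ(b_i/K_i) = 10.2/11.3 + 3.13/0.518 + 11.7/181 + 4.42/0.194 = 29.79 d.
q = Δh / Σ(b_i/K_i) = 6.92 / 29.79 = 0.2323 m/day.
In each layer the seepage velocity is v_i = q/n_i, so the layer transit time is t_i = b_i·n_i / q:
  layer 1 (medium sand): t_1 = 10.2 × 0.31 / 0.2323 = 13.61 d
  layer 2 (fractured sandstone): t_2 = 3.13 × 0.12 / 0.2323 = 1.617 d
  layer 3 (karst limestone): t_3 = 11.7 × 0.07 / 0.2323 = 3.526 d
  layer 4 (silty sand): t_4 = 4.42 × 0.10 / 0.2323 = 1.903 d
Total t = Σ t_i = 20.66 days.

20.7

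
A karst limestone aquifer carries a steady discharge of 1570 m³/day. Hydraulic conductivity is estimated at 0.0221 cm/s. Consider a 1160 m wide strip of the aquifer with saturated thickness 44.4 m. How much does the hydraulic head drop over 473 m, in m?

Convert K: 0.0221 cm/s × 864 = 19.09 m/day.
Cross-sectional area A = 1160 × 44.4 = 51504 m².
From Q = K·A·i, i = Q / (K·A) = 1570 / (19.09 × 51504) = 0.001596.
Head loss Δh = i · L = 0.001596 × 473 = 0.7551 m.

0.755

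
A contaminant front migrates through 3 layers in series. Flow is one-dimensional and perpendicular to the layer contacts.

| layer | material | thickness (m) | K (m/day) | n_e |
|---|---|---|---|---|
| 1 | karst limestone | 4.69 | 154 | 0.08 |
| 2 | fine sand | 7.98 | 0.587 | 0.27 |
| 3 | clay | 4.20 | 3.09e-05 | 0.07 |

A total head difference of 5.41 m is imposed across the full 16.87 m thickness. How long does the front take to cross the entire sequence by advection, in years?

194

With flow normal to the layers, continuity requires the same specific discharge q through every layer.
Σ(b_i/K_i) = 4.69/154 + 7.98/0.587 + 4.20/3.09e-05 = 1.359e+05 d.
q = Δh / Σ(b_i/K_i) = 5.41 / 1.359e+05 = 3.980e-05 m/day.
In each layer the seepage velocity is v_i = q/n_i, so the layer transit time is t_i = b_i·n_i / q:
  layer 1 (karst limestone): t_1 = 4.69 × 0.08 / 3.980e-05 = 9428 d
  layer 2 (fine sand): t_2 = 7.98 × 0.27 / 3.980e-05 = 54138 d
  layer 3 (clay): t_3 = 4.20 × 0.07 / 3.980e-05 = 7387 d
Total t = Σ t_i = 70953 days = 194.3 years.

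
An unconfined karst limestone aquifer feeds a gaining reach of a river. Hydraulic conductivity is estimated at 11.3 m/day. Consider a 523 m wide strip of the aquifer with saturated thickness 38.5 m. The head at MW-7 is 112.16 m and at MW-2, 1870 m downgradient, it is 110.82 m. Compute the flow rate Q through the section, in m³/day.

163

Cross-sectional area A = 523 × 38.5 = 20136 m².
Hydraulic gradient i = (112.16 − 110.82) / 1870 = 1.34 / 1870 = 0.0007166.
Darcy's law: Q = K · A · i = 11.30 × 20136 × 0.0007166 = 163.0 m³/day.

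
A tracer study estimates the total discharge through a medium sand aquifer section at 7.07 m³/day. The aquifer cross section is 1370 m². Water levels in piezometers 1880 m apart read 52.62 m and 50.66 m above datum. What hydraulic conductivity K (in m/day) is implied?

4.95

Hydraulic gradient i = (52.62 − 50.66) / 1880 = 1.96 / 1880 = 0.001043.
From Q = K·A·i, K = Q / (A·i) = 7.07 / (1370 × 0.001043) = 4.950 m/day.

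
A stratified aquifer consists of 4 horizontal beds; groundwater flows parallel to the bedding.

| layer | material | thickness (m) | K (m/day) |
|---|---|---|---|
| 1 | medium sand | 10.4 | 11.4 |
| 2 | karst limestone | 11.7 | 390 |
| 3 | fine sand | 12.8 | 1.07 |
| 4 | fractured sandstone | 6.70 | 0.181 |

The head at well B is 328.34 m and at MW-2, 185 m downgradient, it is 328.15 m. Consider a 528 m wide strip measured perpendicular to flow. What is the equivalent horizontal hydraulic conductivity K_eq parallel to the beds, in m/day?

Flow is parallel to layering, so each bed carries its own Darcy discharge and the transmissivities add.
Σ(K_i·b_i) = 11.4×10.4 + 390×11.7 + 1.07×12.8 + 0.181×6.70 = 4696 m²/day.
Total thickness b = 41.60 m, so K_eq = Σ(K_i·b_i)/b = 112.9 m/day.

113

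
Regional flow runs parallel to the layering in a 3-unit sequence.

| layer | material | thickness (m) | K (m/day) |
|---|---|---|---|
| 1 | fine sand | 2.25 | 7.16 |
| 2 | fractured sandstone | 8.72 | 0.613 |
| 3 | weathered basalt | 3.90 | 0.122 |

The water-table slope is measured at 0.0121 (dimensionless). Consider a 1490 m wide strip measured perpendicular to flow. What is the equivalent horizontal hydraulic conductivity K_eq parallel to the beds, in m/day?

Flow is parallel to layering, so each bed carries its own Darcy discharge and the transmissivities add.
Σ(K_i·b_i) = 7.16×2.25 + 0.613×8.72 + 0.122×3.90 = 21.93 m²/day.
Total thickness b = 14.87 m, so K_eq = Σ(K_i·b_i)/b = 1.475 m/day.

1.47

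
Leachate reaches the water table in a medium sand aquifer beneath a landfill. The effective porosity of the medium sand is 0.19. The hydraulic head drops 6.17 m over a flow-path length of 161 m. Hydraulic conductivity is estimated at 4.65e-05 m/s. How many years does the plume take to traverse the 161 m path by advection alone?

Convert K: 4.65e-05 m/s × 86400 = 4.018 m/day.
Hydraulic gradient i = Δh / L = 6.17 / 161 = 0.03832.
Darcy flux q = K · i = 4.018 × 0.03832 = 0.1540 m/day.
Seepage velocity v = q / n_e = 0.1540 / 0.19 = 0.8103 m/day.
Travel time t = L / v = 161 / 0.8103 = 198.7 days = 0.5440 years.

0.544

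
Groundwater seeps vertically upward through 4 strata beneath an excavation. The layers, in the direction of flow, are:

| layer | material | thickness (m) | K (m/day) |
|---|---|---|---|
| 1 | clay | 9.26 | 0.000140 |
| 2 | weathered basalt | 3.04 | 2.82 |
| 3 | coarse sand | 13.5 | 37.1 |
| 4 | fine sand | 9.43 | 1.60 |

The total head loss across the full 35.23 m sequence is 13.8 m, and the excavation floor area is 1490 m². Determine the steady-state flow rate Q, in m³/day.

0.311

Flow is perpendicular to layering, so the layers act in series and the equivalent K is the thickness-weighted harmonic mean.
Total thickness L = 9.26 + 3.04 + 13.5 + 9.43 = 35.23 m.
Σ(b_i/K_i) = 9.26/0.000140 + 3.04/2.82 + 13.5/37.1 + 9.43/1.60 = 66150 d.
K_eq = L / Σ(b_i/K_i) = 35.23 / 66150 = 0.0005326 m/day.
Q = K_eq · A · (Δh/L) = 0.0005326 × 1490 × (13.8/35.23) = 0.3108 m³/day.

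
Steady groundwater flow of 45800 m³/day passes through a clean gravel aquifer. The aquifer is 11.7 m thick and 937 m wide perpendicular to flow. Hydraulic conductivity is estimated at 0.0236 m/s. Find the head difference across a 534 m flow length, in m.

Convert K: 0.0236 m/s × 86400 = 2039 m/day.
Cross-sectional area A = 937 × 11.7 = 10963 m².
From Q = K·A·i, i = Q / (K·A) = 45800 / (2039 × 10963) = 0.002049.
Head loss Δh = i · L = 0.002049 × 534 = 1.094 m.

1.09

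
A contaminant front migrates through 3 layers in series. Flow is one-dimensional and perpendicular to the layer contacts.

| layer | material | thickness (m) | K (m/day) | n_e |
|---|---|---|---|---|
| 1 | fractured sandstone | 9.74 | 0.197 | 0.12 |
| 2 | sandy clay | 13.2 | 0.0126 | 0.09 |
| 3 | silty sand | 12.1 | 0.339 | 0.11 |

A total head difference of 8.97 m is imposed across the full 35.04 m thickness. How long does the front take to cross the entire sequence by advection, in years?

With flow normal to the layers, continuity requires the same specific discharge q through every layer.
Σ(b_i/K_i) = 9.74/0.197 + 13.2/0.0126 + 12.1/0.339 = 1133 d.
q = Δh / Σ(b_i/K_i) = 8.97 / 1133 = 0.007919 m/day.
In each layer the seepage velocity is v_i = q/n_i, so the layer transit time is t_i = b_i·n_i / q:
  layer 1 (fractured sandstone): t_1 = 9.74 × 0.12 / 0.007919 = 147.6 d
  layer 2 (sandy clay): t_2 = 13.2 × 0.09 / 0.007919 = 150.0 d
  layer 3 (silty sand): t_3 = 12.1 × 0.11 / 0.007919 = 168.1 d
Total t = Σ t_i = 465.7 days = 1.275 years.

1.28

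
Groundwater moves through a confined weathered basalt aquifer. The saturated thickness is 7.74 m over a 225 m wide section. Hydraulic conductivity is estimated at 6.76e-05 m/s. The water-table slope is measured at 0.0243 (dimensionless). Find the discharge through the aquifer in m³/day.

Convert K: 6.76e-05 m/s × 86400 = 5.841 m/day.
Cross-sectional area A = 225 × 7.74 = 1742 m².
Hydraulic gradient i = 0.0243.
Darcy's law: Q = K · A · i = 5.841 × 1742 × 0.02430 = 247.2 m³/day.

247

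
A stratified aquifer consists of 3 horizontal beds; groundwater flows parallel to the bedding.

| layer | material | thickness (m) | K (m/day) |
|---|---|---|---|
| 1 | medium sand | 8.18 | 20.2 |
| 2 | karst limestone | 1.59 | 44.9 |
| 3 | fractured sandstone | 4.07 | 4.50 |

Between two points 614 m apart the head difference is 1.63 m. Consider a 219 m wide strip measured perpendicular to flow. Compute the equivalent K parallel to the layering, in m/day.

Flow is parallel to layering, so each bed carries its own Darcy discharge and the transmissivities add.
Σ(K_i·b_i) = 20.2×8.18 + 44.9×1.59 + 4.50×4.07 = 254.9 m²/day.
Total thickness b = 13.84 m, so K_eq = Σ(K_i·b_i)/b = 18.42 m/day.

18.4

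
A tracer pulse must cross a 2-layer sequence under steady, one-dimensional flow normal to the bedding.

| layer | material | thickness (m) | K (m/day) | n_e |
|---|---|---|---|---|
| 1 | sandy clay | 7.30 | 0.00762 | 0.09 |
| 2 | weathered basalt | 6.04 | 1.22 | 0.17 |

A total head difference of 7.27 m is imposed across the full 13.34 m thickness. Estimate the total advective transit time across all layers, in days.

223

With flow normal to the layers, continuity requires the same specific discharge q through every layer.
Σ(b_i/K_i) = 7.30/0.00762 + 6.04/1.22 = 963.0 d.
q = Δh / Σ(b_i/K_i) = 7.27 / 963.0 = 0.007550 m/day.
In each layer the seepage velocity is v_i = q/n_i, so the layer transit time is t_i = b_i·n_i / q:
  layer 1 (sandy clay): t_1 = 7.30 × 0.09 / 0.007550 = 87.02 d
  layer 2 (weathered basalt): t_2 = 6.04 × 0.17 / 0.007550 = 136.0 d
Total t = Σ t_i = 223.0 days.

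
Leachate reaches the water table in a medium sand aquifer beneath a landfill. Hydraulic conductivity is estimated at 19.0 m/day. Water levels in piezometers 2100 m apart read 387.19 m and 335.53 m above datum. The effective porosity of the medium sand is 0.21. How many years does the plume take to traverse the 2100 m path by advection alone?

2.58

Hydraulic gradient i = (387.19 − 335.53) / 2100 = 51.66 / 2100 = 0.02460.
Darcy flux q = K · i = 19.00 × 0.02460 = 0.4674 m/day.
Seepage velocity v = q / n_e = 0.4674 / 0.21 = 2.226 m/day.
Travel time t = L / v = 2100 / 2.226 = 943.5 days = 2.583 years.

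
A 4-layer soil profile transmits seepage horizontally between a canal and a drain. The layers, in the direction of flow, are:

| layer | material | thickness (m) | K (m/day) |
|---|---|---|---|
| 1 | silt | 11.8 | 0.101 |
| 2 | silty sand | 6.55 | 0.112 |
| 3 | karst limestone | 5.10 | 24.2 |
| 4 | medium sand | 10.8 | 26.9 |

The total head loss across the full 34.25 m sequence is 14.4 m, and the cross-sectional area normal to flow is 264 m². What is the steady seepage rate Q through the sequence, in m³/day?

21.6

Flow is perpendicular to layering, so the layers act in series and the equivalent K is the thickness-weighted harmonic mean.
Total thickness L = 11.8 + 6.55 + 5.10 + 10.8 = 34.25 m.
Σ(b_i/K_i) = 11.8/0.101 + 6.55/0.112 + 5.10/24.2 + 10.8/26.9 = 175.9 d.
K_eq = L / Σ(b_i/K_i) = 34.25 / 175.9 = 0.1947 m/day.
Q = K_eq · A · (Δh/L) = 0.1947 × 264 × (14.4/34.25) = 21.61 m³/day.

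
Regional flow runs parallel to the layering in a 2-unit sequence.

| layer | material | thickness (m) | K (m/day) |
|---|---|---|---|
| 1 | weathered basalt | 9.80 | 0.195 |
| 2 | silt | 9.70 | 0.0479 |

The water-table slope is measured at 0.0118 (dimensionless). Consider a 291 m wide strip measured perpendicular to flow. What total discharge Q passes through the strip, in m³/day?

Flow is parallel to layering, so each bed carries its own Darcy discharge and the transmissivities add.
Σ(K_i·b_i) = 0.195×9.80 + 0.0479×9.70 = 2.376 m²/day.
Hydraulic gradient i = 0.0118.
Q = Σ(K_i·b_i) · W · i = 2.376 × 291 × 0.01180 = 8.157 m³/day.

8.16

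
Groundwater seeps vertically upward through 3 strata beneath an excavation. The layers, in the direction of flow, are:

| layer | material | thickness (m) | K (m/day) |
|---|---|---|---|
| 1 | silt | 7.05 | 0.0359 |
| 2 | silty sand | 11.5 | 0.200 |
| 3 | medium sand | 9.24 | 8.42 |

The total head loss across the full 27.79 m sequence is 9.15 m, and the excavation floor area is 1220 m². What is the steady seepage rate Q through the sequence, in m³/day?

Flow is perpendicular to layering, so the layers act in series and the equivalent K is the thickness-weighted harmonic mean.
Total thickness L = 7.05 + 11.5 + 9.24 = 27.79 m.
Σ(b_i/K_i) = 7.05/0.0359 + 11.5/0.200 + 9.24/8.42 = 255.0 d.
K_eq = L / Σ(b_i/K_i) = 27.79 / 255.0 = 0.1090 m/day.
Q = K_eq · A · (Δh/L) = 0.1090 × 1220 × (9.15/27.79) = 43.78 m³/day.

43.8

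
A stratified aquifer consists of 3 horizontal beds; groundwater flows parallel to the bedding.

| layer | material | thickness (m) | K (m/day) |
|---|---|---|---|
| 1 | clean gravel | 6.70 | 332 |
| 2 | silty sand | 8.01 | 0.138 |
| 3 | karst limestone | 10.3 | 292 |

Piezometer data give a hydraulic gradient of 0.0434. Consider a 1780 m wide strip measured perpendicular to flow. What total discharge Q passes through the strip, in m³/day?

404000

Flow is parallel to layering, so each bed carries its own Darcy discharge and the transmissivities add.
Σ(K_i·b_i) = 332×6.70 + 0.138×8.01 + 292×10.3 = 5233 m²/day.
Hydraulic gradient i = 0.0434.
Q = Σ(K_i·b_i) · W · i = 5233 × 1780 × 0.04340 = 4.043e+05 m³/day.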